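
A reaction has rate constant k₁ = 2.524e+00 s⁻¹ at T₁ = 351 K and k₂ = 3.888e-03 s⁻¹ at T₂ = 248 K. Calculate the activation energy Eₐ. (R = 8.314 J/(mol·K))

45.5 kJ/mol

Step 1: Use the two-temperature Arrhenius form: ln(k₂/k₁) = -Eₐ/R × (1/T₂ - 1/T₁)
Step 2: ln(k₂/k₁) = ln(3.888e-03/2.524e+00) = ln(0.00154041) = -6.47571
Step 3: 1/T₂ - 1/T₁ = 1/248 - 1/351 = 1.183255e-03 K⁻¹
Step 4: Eₐ = -R × ln(k₂/k₁) / (1/T₂ - 1/T₁) = -8.314 × -6.47571 / 1.183255e-03
Step 5: Eₐ = 4.5501e+04 J/mol = 45.5 kJ/mol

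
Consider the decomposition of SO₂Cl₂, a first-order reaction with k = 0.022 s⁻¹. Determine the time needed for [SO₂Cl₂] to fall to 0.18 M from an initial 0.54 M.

49.94 s

Step 1: For first-order: t = ln([SO₂Cl₂]₀/[SO₂Cl₂])/k
Step 2: t = ln(0.54/0.18)/0.022
Step 3: t = ln(3)/0.022
Step 4: t = 1.099/0.022 = 49.94 s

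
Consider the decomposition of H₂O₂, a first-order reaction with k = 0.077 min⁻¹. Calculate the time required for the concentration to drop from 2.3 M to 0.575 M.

18 min

Step 1: For first-order: t = ln([H₂O₂]₀/[H₂O₂])/k
Step 2: t = ln(2.3/0.575)/0.077
Step 3: t = ln(4)/0.077
Step 4: t = 1.386/0.077 = 18 min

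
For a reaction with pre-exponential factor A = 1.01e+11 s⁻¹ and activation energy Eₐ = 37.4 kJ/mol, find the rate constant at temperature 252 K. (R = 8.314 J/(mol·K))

1.79e+03 s⁻¹

Step 1: Use the Arrhenius equation: k = A × exp(-Eₐ/RT)
Step 2: Convert Eₐ to J/mol: 37.4 kJ/mol = 37400 J/mol
Step 3: Calculate the exponent: -Eₐ/(RT) = -37400/(8.314 × 252) = -17.85094
Step 4: k = 1.01e+11 × exp(-17.85094)
Step 5: k = 1.01e+11 × 1.76781e-08 = 1.7855e+03 s⁻¹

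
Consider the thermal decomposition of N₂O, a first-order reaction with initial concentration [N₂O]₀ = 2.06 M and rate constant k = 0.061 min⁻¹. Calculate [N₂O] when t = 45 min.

0.1324 M

Step 1: For a first-order reaction: [N₂O] = [N₂O]₀ × e^(-kt)
Step 2: [N₂O] = 2.06 × e^(-0.061 × 45)
Step 3: [N₂O] = 2.06 × e^(-2.745)
Step 4: [N₂O] = 2.06 × 0.0642483 = 0.1324 M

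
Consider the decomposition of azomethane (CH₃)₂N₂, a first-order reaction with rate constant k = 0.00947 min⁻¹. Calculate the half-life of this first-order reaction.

73.19 min

Step 1: For a first-order reaction, t₁/₂ = ln(2)/k
Step 2: t₁/₂ = ln(2)/0.00947
Step 3: t₁/₂ = 0.6931/0.00947 = 73.19 min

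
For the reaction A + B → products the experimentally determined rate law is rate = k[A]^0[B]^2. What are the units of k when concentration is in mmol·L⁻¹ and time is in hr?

(mmol·L⁻¹)⁻¹·hr⁻¹

Step 1: Overall order = 0 + 2 = 2.
Step 2: rate has units mmol·L⁻¹·hr⁻¹; [A]^0[B]^2 has units (mmol·L⁻¹)^2.
Step 3: k = rate/([A]^0[B]^2), so units of k = (mmol·L⁻¹)^(1-2)·hr⁻¹ = (mmol·L⁻¹)⁻¹·hr⁻¹.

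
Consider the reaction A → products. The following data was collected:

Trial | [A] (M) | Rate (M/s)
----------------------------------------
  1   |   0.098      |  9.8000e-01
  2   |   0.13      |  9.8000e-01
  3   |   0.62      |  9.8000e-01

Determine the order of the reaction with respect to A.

zeroth order (0)

Step 1: Compare trials - when concentration changes, rate stays constant.
Step 2: rate₂/rate₁ = 9.8000e-01/9.8000e-01 = 1
Step 3: [A]₂/[A]₁ = 0.13/0.098 = 1.327
Step 4: Since rate ratio ≈ (conc ratio)^0, the reaction is zeroth order.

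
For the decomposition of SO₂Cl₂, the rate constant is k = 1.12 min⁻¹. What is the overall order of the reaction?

first order (1)

Step 1: The units of k for an nth-order reaction are (concentration)^(1-n)·(time)⁻¹.
Step 2: Here k has units min⁻¹, so the concentration exponent is 0.
Step 3: 1 - n = 0 ⇒ n = 1. The reaction is first order.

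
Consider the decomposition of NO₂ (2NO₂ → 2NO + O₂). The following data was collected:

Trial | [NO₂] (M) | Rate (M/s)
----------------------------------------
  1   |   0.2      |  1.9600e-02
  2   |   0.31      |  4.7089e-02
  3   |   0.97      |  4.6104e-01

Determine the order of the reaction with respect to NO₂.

second order (2)

Step 1: Compare trials to find order n where rate₂/rate₁ = ([NO₂]₂/[NO₂]₁)^n
Step 2: rate₂/rate₁ = 4.7089e-02/1.9600e-02 = 2.402
Step 3: [NO₂]₂/[NO₂]₁ = 0.31/0.2 = 1.55
Step 4: n = ln(2.402)/ln(1.55) = 2.00 ≈ 2
Step 5: The reaction is second order in NO₂.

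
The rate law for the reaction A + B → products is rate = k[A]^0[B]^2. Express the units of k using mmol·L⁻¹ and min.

(mmol·L⁻¹)⁻¹·min⁻¹

Step 1: Overall order = 0 + 2 = 2.
Step 2: rate has units mmol·L⁻¹·min⁻¹; [A]^0[B]^2 has units (mmol·L⁻¹)^2.
Step 3: k = rate/([A]^0[B]^2), so units of k = (mmol·L⁻¹)^(1-2)·min⁻¹ = (mmol·L⁻¹)⁻¹·min⁻¹.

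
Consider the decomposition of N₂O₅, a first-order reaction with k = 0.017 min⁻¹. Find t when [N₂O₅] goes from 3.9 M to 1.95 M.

40.77 min

Step 1: For first-order: t = ln([N₂O₅]₀/[N₂O₅])/k
Step 2: t = ln(3.9/1.95)/0.017
Step 3: t = ln(2)/0.017
Step 4: t = 0.6931/0.017 = 40.77 min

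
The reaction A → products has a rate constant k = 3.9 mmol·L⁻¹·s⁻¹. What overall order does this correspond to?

zeroth order (0)

Step 1: The units of k for an nth-order reaction are (concentration)^(1-n)·(time)⁻¹.
Step 2: Here k has units mmol·L⁻¹·s⁻¹, so the concentration exponent is 1.
Step 3: 1 - n = 1 ⇒ n = 0. The reaction is zeroth order.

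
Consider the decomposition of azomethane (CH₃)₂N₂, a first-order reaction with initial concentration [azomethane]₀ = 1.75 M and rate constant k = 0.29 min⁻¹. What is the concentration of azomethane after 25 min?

0.001243 M

Step 1: For a first-order reaction: [azomethane] = [azomethane]₀ × e^(-kt)
Step 2: [azomethane] = 1.75 × e^(-0.29 × 25)
Step 3: [azomethane] = 1.75 × e^(-7.25)
Step 4: [azomethane] = 1.75 × 0.000710174 = 0.001243 M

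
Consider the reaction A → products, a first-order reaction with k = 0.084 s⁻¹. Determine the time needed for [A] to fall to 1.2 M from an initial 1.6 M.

3.425 s

Step 1: For first-order: t = ln([A]₀/[A])/k
Step 2: t = ln(1.6/1.2)/0.084
Step 3: t = ln(1.333)/0.084
Step 4: t = 0.2877/0.084 = 3.425 s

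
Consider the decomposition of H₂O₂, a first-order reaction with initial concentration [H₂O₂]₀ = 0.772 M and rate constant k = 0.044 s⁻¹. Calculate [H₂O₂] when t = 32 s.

0.1889 M

Step 1: For a first-order reaction: [H₂O₂] = [H₂O₂]₀ × e^(-kt)
Step 2: [H₂O₂] = 0.772 × e^(-0.044 × 32)
Step 3: [H₂O₂] = 0.772 × e^(-1.408)
Step 4: [H₂O₂] = 0.772 × 0.244632 = 0.1889 M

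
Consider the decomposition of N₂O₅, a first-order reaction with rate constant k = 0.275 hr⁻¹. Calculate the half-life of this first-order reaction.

2.521 hr

Step 1: For a first-order reaction, t₁/₂ = ln(2)/k
Step 2: t₁/₂ = ln(2)/0.275
Step 3: t₁/₂ = 0.6931/0.275 = 2.521 hr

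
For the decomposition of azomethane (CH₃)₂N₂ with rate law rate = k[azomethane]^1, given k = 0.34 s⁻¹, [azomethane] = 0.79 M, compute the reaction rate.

0.2686 M/s

Step 1: Identify the rate law: rate = k[azomethane]^1
Step 2: Substitute values: rate = 0.34 × (0.79)^1
Step 3: Calculate: rate = 0.34 × 0.79 = 0.2686 M/s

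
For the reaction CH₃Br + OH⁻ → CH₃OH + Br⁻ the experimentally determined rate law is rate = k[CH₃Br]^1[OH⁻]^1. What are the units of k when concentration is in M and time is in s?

M⁻¹·s⁻¹

Step 1: Overall order = 1 + 1 = 2.
Step 2: rate has units M·s⁻¹; [CH₃Br]^1[OH⁻]^1 has units M^2.
Step 3: k = rate/([CH₃Br]^1[OH⁻]^1), so units of k = M^(1-2)·s⁻¹ = M⁻¹·s⁻¹.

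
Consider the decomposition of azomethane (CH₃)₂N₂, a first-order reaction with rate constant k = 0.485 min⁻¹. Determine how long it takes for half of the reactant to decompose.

1.429 min

Step 1: For a first-order reaction, t₁/₂ = ln(2)/k
Step 2: t₁/₂ = ln(2)/0.485
Step 3: t₁/₂ = 0.6931/0.485 = 1.429 min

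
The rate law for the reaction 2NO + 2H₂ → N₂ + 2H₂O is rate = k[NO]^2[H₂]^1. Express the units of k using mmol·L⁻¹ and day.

(mmol·L⁻¹)⁻²·day⁻¹

Step 1: Overall order = 2 + 1 = 3.
Step 2: rate has units mmol·L⁻¹·day⁻¹; [NO]^2[H₂]^1 has units (mmol·L⁻¹)^3.
Step 3: k = rate/([NO]^2[H₂]^1), so units of k = (mmol·L⁻¹)^(1-3)·day⁻¹ = (mmol·L⁻¹)⁻²·day⁻¹.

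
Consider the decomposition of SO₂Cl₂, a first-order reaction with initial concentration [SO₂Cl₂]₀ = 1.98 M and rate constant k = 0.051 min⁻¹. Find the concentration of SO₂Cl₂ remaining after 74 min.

0.04546 M

Step 1: For a first-order reaction: [SO₂Cl₂] = [SO₂Cl₂]₀ × e^(-kt)
Step 2: [SO₂Cl₂] = 1.98 × e^(-0.051 × 74)
Step 3: [SO₂Cl₂] = 1.98 × e^(-3.774)
Step 4: [SO₂Cl₂] = 1.98 × 0.02296 = 0.04546 M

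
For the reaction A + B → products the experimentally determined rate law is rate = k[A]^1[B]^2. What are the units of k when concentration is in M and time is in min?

M⁻²·min⁻¹

Step 1: Overall order = 1 + 2 = 3.
Step 2: rate has units M·min⁻¹; [A]^1[B]^2 has units M^3.
Step 3: k = rate/([A]^1[B]^2), so units of k = M^(1-3)·min⁻¹ = M⁻²·min⁻¹.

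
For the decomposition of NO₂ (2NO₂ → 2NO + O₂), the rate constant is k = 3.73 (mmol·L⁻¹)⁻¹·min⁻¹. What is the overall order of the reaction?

second order (2)

Step 1: The units of k for an nth-order reaction are (concentration)^(1-n)·(time)⁻¹.
Step 2: Here k has units (mmol·L⁻¹)⁻¹·min⁻¹, so the concentration exponent is -1.
Step 3: 1 - n = -1 ⇒ n = 2. The reaction is second order.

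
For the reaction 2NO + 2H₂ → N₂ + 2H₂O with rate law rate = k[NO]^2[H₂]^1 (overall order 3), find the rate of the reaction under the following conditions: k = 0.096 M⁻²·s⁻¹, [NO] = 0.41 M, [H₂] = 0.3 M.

0.004841 M/s

Step 1: The rate law is rate = k[NO]^2[H₂]^1, overall order = 2+1 = 3
Step 2: Substitute values: rate = 0.096 × (0.41)^2 × (0.3)^1
Step 3: rate = 0.096 × 0.1681 × 0.3 = 0.00484128 M/s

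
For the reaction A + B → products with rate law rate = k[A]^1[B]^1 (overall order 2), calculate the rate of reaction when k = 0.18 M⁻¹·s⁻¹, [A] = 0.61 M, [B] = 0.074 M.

0.008125 M/s

Step 1: The rate law is rate = k[A]^1[B]^1, overall order = 1+1 = 2
Step 2: Substitute values: rate = 0.18 × (0.61)^1 × (0.074)^1
Step 3: rate = 0.18 × 0.61 × 0.074 = 0.0081252 M/s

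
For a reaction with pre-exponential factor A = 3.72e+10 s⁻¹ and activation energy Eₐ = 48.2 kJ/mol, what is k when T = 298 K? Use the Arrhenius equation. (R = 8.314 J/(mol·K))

1.32e+02 s⁻¹

Step 1: Use the Arrhenius equation: k = A × exp(-Eₐ/RT)
Step 2: Convert Eₐ to J/mol: 48.2 kJ/mol = 48200 J/mol
Step 3: Calculate the exponent: -Eₐ/(RT) = -48200/(8.314 × 298) = -19.45453
Step 4: k = 3.72e+10 × exp(-19.45453)
Step 5: k = 3.72e+10 × 3.55635e-09 = 1.3230e+02 s⁻¹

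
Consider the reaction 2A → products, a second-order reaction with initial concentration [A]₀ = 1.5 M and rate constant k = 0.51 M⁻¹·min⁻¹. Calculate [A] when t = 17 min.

0.1071 M

Step 1: For a second-order reaction: 1/[A] = 1/[A]₀ + kt
Step 2: 1/[A] = 1/1.5 + 0.51 × 17
Step 3: 1/[A] = 0.6667 + 8.67 = 9.337
Step 4: [A] = 1/9.337 = 0.1071 M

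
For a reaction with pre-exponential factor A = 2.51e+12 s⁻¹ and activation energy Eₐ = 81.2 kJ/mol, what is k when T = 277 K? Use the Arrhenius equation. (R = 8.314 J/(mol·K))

1.22e-03 s⁻¹

Step 1: Use the Arrhenius equation: k = A × exp(-Eₐ/RT)
Step 2: Convert Eₐ to J/mol: 81.2 kJ/mol = 81200 J/mol
Step 3: Calculate the exponent: -Eₐ/(RT) = -81200/(8.314 × 277) = -35.25870
Step 4: k = 2.51e+12 × exp(-35.25870)
Step 5: k = 2.51e+12 × 4.86789e-16 = 1.2218e-03 s⁻¹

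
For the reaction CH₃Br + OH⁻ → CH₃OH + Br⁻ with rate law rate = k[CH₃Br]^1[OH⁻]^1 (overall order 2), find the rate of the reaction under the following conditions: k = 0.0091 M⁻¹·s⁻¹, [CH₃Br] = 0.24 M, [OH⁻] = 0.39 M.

0.0008518 M/s

Step 1: The rate law is rate = k[CH₃Br]^1[OH⁻]^1, overall order = 1+1 = 2
Step 2: Substitute values: rate = 0.0091 × (0.24)^1 × (0.39)^1
Step 3: rate = 0.0091 × 0.24 × 0.39 = 0.00085176 M/s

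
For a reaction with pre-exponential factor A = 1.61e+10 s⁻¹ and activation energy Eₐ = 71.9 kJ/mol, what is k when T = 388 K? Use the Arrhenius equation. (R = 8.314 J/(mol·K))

3.36e+00 s⁻¹

Step 1: Use the Arrhenius equation: k = A × exp(-Eₐ/RT)
Step 2: Convert Eₐ to J/mol: 71.9 kJ/mol = 71900 J/mol
Step 3: Calculate the exponent: -Eₐ/(RT) = -71900/(8.314 × 388) = -22.28882
Step 4: k = 1.61e+10 × exp(-22.28882)
Step 5: k = 1.61e+10 × 2.08972e-10 = 3.3644e+00 s⁻¹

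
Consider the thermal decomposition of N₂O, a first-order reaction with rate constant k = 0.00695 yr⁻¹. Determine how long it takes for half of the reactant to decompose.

99.73 yr

Step 1: For a first-order reaction, t₁/₂ = ln(2)/k
Step 2: t₁/₂ = ln(2)/0.00695
Step 3: t₁/₂ = 0.6931/0.00695 = 99.73 yr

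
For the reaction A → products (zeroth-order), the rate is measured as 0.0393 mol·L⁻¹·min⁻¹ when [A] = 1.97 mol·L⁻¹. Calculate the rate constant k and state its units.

0.0393 mol·L⁻¹·min⁻¹

Step 1: For a zeroth-order reaction, rate = k (independent of concentration).
Step 2: k = rate = 0.0393 mol·L⁻¹·min⁻¹.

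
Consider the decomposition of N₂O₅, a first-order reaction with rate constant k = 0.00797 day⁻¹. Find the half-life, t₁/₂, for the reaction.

86.97 day

Step 1: For a first-order reaction, t₁/₂ = ln(2)/k
Step 2: t₁/₂ = ln(2)/0.00797
Step 3: t₁/₂ = 0.6931/0.00797 = 86.97 day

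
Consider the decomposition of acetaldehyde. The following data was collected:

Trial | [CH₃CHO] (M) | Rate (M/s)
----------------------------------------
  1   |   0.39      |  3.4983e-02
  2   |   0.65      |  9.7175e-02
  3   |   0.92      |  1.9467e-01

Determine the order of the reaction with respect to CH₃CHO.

second order (2)

Step 1: Compare trials to find order n where rate₂/rate₁ = ([CH₃CHO]₂/[CH₃CHO]₁)^n
Step 2: rate₂/rate₁ = 9.7175e-02/3.4983e-02 = 2.778
Step 3: [CH₃CHO]₂/[CH₃CHO]₁ = 0.65/0.39 = 1.667
Step 4: n = ln(2.778)/ln(1.667) = 2.00 ≈ 2
Step 5: The reaction is second order in CH₃CHO.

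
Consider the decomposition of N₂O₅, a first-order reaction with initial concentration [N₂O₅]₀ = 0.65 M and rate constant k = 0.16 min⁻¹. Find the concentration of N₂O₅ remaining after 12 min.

0.09529 M

Step 1: For a first-order reaction: [N₂O₅] = [N₂O₅]₀ × e^(-kt)
Step 2: [N₂O₅] = 0.65 × e^(-0.16 × 12)
Step 3: [N₂O₅] = 0.65 × e^(-1.92)
Step 4: [N₂O₅] = 0.65 × 0.146607 = 0.09529 M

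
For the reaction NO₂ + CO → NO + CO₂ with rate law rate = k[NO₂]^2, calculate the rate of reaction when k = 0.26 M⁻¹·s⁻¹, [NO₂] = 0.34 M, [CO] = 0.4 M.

0.03006 M/s

Step 1: The rate law is rate = k[NO₂]^2
Step 2: Note that the rate does not depend on [CO] (zero order in CO).
Step 3: rate = 0.26 × (0.34)^2 = 0.030056 M/s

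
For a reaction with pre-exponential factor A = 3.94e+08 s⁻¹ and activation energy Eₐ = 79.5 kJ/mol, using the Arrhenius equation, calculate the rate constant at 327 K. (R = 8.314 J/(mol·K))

7.87e-05 s⁻¹

Step 1: Use the Arrhenius equation: k = A × exp(-Eₐ/RT)
Step 2: Convert Eₐ to J/mol: 79.5 kJ/mol = 79500 J/mol
Step 3: Calculate the exponent: -Eₐ/(RT) = -79500/(8.314 × 327) = -29.24215
Step 4: k = 3.94e+08 × exp(-29.24215)
Step 5: k = 3.94e+08 × 1.99662e-13 = 7.8667e-05 s⁻¹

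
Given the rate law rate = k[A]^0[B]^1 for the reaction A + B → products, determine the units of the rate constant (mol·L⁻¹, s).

s⁻¹

Step 1: Overall order = 0 + 1 = 1.
Step 2: rate has units mol·L⁻¹·s⁻¹; [A]^0[B]^1 has units (mol·L⁻¹)^1.
Step 3: k = rate/([A]^0[B]^1), so units of k = (mol·L⁻¹)^(1-1)·s⁻¹ = s⁻¹.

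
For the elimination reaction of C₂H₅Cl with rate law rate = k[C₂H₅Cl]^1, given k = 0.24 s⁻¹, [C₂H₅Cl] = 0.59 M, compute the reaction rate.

0.1416 M/s

Step 1: Identify the rate law: rate = k[C₂H₅Cl]^1
Step 2: Substitute values: rate = 0.24 × (0.59)^1
Step 3: Calculate: rate = 0.24 × 0.59 = 0.1416 M/s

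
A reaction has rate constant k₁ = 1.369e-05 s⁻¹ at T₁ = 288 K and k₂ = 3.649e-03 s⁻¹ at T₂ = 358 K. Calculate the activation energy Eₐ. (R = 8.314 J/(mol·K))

68.4 kJ/mol

Step 1: Use the two-temperature Arrhenius form: ln(k₂/k₁) = -Eₐ/R × (1/T₂ - 1/T₁)
Step 2: ln(k₂/k₁) = ln(3.649e-03/1.369e-05) = ln(266.545) = 5.58554
Step 3: 1/T₂ - 1/T₁ = 1/358 - 1/288 = -6.789261e-04 K⁻¹
Step 4: Eₐ = -R × ln(k₂/k₁) / (1/T₂ - 1/T₁) = -8.314 × 5.58554 / -6.789261e-04
Step 5: Eₐ = 6.8399e+04 J/mol = 68.4 kJ/mol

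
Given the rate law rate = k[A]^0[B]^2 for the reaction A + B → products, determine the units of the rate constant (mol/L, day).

(mol/L)⁻¹·day⁻¹

Step 1: Overall order = 0 + 2 = 2.
Step 2: rate has units mol/L·day⁻¹; [A]^0[B]^2 has units (mol/L)^2.
Step 3: k = rate/([A]^0[B]^2), so units of k = (mol/L)^(1-2)·day⁻¹ = (mol/L)⁻¹·day⁻¹.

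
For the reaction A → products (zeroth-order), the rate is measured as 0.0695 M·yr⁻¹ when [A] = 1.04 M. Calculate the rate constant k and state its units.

0.0695 M·yr⁻¹

Step 1: For a zeroth-order reaction, rate = k (independent of concentration).
Step 2: k = rate = 0.0695 M·yr⁻¹.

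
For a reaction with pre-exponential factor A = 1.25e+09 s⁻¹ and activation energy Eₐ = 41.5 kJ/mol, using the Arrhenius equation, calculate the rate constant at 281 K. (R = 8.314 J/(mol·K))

2.41e+01 s⁻¹

Step 1: Use the Arrhenius equation: k = A × exp(-Eₐ/RT)
Step 2: Convert Eₐ to J/mol: 41.5 kJ/mol = 41500 J/mol
Step 3: Calculate the exponent: -Eₐ/(RT) = -41500/(8.314 × 281) = -17.76363
Step 4: k = 1.25e+09 × exp(-17.76363)
Step 5: k = 1.25e+09 × 1.92909e-08 = 2.4114e+01 s⁻¹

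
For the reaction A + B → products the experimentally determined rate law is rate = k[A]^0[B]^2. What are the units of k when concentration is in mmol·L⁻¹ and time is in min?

(mmol·L⁻¹)⁻¹·min⁻¹

Step 1: Overall order = 0 + 2 = 2.
Step 2: rate has units mmol·L⁻¹·min⁻¹; [A]^0[B]^2 has units (mmol·L⁻¹)^2.
Step 3: k = rate/([A]^0[B]^2), so units of k = (mmol·L⁻¹)^(1-2)·min⁻¹ = (mmol·L⁻¹)⁻¹·min⁻¹.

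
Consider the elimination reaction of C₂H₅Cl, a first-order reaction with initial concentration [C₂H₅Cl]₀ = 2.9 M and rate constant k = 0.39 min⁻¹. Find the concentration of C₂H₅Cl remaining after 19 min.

0.001755 M

Step 1: For a first-order reaction: [C₂H₅Cl] = [C₂H₅Cl]₀ × e^(-kt)
Step 2: [C₂H₅Cl] = 2.9 × e^(-0.39 × 19)
Step 3: [C₂H₅Cl] = 2.9 × e^(-7.41)
Step 4: [C₂H₅Cl] = 2.9 × 0.000605171 = 0.001755 M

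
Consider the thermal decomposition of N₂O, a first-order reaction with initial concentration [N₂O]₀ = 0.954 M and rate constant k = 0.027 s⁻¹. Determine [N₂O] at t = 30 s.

0.4244 M

Step 1: For a first-order reaction: [N₂O] = [N₂O]₀ × e^(-kt)
Step 2: [N₂O] = 0.954 × e^(-0.027 × 30)
Step 3: [N₂O] = 0.954 × e^(-0.81)
Step 4: [N₂O] = 0.954 × 0.444858 = 0.4244 M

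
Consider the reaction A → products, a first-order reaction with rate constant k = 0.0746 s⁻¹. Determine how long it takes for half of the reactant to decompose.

9.292 s

Step 1: For a first-order reaction, t₁/₂ = ln(2)/k
Step 2: t₁/₂ = ln(2)/0.0746
Step 3: t₁/₂ = 0.6931/0.0746 = 9.292 s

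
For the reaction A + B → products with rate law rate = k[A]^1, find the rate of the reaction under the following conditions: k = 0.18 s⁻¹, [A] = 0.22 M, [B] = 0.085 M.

0.0396 M/s

Step 1: The rate law is rate = k[A]^1
Step 2: Note that the rate does not depend on [B] (zero order in B).
Step 3: rate = 0.18 × (0.22)^1 = 0.0396 M/s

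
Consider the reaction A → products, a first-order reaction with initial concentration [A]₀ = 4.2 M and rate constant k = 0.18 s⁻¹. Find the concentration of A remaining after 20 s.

0.1148 M

Step 1: For a first-order reaction: [A] = [A]₀ × e^(-kt)
Step 2: [A] = 4.2 × e^(-0.18 × 20)
Step 3: [A] = 4.2 × e^(-3.6)
Step 4: [A] = 4.2 × 0.0273237 = 0.1148 M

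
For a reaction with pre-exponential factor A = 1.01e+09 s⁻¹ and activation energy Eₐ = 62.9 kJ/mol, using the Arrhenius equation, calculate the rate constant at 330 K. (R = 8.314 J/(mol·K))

1.12e-01 s⁻¹

Step 1: Use the Arrhenius equation: k = A × exp(-Eₐ/RT)
Step 2: Convert Eₐ to J/mol: 62.9 kJ/mol = 62900 J/mol
Step 3: Calculate the exponent: -Eₐ/(RT) = -62900/(8.314 × 330) = -22.92592
Step 4: k = 1.01e+09 × exp(-22.92592)
Step 5: k = 1.01e+09 × 1.10509e-10 = 1.1161e-01 s⁻¹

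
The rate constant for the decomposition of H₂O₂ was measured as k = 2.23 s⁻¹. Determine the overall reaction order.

first order (1)

Step 1: The units of k for an nth-order reaction are (concentration)^(1-n)·(time)⁻¹.
Step 2: Here k has units s⁻¹, so the concentration exponent is 0.
Step 3: 1 - n = 0 ⇒ n = 1. The reaction is first order.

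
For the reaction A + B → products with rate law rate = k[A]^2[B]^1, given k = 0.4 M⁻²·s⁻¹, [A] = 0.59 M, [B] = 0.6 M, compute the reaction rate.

0.08354 M/s

Step 1: The rate law is rate = k[A]^2[B]^1
Step 2: Substitute: rate = 0.4 × (0.59)^2 × (0.6)^1
Step 3: rate = 0.4 × 0.3481 × 0.6 = 0.083544 M/s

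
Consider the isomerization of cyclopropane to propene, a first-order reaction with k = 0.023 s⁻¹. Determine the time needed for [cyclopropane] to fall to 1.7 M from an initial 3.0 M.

24.69 s

Step 1: For first-order: t = ln([cyclopropane]₀/[cyclopropane])/k
Step 2: t = ln(3.0/1.7)/0.023
Step 3: t = ln(1.765)/0.023
Step 4: t = 0.568/0.023 = 24.69 s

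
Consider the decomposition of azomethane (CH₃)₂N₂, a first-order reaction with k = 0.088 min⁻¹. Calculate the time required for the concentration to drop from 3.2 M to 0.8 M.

15.75 min

Step 1: For first-order: t = ln([azomethane]₀/[azomethane])/k
Step 2: t = ln(3.2/0.8)/0.088
Step 3: t = ln(4)/0.088
Step 4: t = 1.386/0.088 = 15.75 min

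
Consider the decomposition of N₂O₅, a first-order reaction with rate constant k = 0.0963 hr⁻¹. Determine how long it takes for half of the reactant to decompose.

7.198 hr

Step 1: For a first-order reaction, t₁/₂ = ln(2)/k
Step 2: t₁/₂ = ln(2)/0.0963
Step 3: t₁/₂ = 0.6931/0.0963 = 7.198 hr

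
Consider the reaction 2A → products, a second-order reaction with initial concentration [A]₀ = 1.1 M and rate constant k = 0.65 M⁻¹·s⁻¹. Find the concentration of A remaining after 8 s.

0.1637 M

Step 1: For a second-order reaction: 1/[A] = 1/[A]₀ + kt
Step 2: 1/[A] = 1/1.1 + 0.65 × 8
Step 3: 1/[A] = 0.9091 + 5.2 = 6.109
Step 4: [A] = 1/6.109 = 0.1637 M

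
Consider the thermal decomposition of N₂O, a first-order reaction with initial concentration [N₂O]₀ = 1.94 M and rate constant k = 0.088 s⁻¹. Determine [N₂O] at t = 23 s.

0.2563 M

Step 1: For a first-order reaction: [N₂O] = [N₂O]₀ × e^(-kt)
Step 2: [N₂O] = 1.94 × e^(-0.088 × 23)
Step 3: [N₂O] = 1.94 × e^(-2.024)
Step 4: [N₂O] = 1.94 × 0.132126 = 0.2563 M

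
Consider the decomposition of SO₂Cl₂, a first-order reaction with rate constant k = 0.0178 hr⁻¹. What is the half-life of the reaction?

38.94 hr

Step 1: For a first-order reaction, t₁/₂ = ln(2)/k
Step 2: t₁/₂ = ln(2)/0.0178
Step 3: t₁/₂ = 0.6931/0.0178 = 38.94 hr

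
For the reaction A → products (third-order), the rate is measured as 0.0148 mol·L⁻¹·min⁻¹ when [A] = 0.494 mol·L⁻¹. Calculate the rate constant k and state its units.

0.1228 (mol·L⁻¹)⁻²·min⁻¹

Step 1: rate = k[A]^3, so k = rate / [A]^3.
Step 2: k = 0.0148 / (0.494)^3 = 0.0148 / 0.1206.
Step 3: k = 0.1228 (mol·L⁻¹)⁻²·min⁻¹.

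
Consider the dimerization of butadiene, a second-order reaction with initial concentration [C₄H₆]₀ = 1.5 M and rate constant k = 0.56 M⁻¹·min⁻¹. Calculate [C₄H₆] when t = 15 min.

0.1103 M

Step 1: For a second-order reaction: 1/[C₄H₆] = 1/[C₄H₆]₀ + kt
Step 2: 1/[C₄H₆] = 1/1.5 + 0.56 × 15
Step 3: 1/[C₄H₆] = 0.6667 + 8.4 = 9.067
Step 4: [C₄H₆] = 1/9.067 = 0.1103 M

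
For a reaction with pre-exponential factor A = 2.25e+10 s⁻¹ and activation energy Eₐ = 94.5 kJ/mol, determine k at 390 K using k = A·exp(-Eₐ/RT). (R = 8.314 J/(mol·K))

4.95e-03 s⁻¹

Step 1: Use the Arrhenius equation: k = A × exp(-Eₐ/RT)
Step 2: Convert Eₐ to J/mol: 94.5 kJ/mol = 94500 J/mol
Step 3: Calculate the exponent: -Eₐ/(RT) = -94500/(8.314 × 390) = -29.14454
Step 4: k = 2.25e+10 × exp(-29.14454)
Step 5: k = 2.25e+10 × 2.20134e-13 = 4.9530e-03 s⁻¹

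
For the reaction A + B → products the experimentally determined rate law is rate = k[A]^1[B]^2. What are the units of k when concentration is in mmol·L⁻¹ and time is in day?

(mmol·L⁻¹)⁻²·day⁻¹

Step 1: Overall order = 1 + 2 = 3.
Step 2: rate has units mmol·L⁻¹·day⁻¹; [A]^1[B]^2 has units (mmol·L⁻¹)^3.
Step 3: k = rate/([A]^1[B]^2), so units of k = (mmol·L⁻¹)^(1-3)·day⁻¹ = (mmol·L⁻¹)⁻²·day⁻¹.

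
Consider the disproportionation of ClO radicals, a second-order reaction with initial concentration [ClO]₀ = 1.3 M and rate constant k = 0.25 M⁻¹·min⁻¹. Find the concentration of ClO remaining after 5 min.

0.4952 M

Step 1: For a second-order reaction: 1/[ClO] = 1/[ClO]₀ + kt
Step 2: 1/[ClO] = 1/1.3 + 0.25 × 5
Step 3: 1/[ClO] = 0.7692 + 1.25 = 2.019
Step 4: [ClO] = 1/2.019 = 0.4952 M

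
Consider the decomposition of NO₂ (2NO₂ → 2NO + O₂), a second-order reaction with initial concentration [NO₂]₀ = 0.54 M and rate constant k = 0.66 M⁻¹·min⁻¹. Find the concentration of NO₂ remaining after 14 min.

0.09016 M

Step 1: For a second-order reaction: 1/[NO₂] = 1/[NO₂]₀ + kt
Step 2: 1/[NO₂] = 1/0.54 + 0.66 × 14
Step 3: 1/[NO₂] = 1.852 + 9.24 = 11.09
Step 4: [NO₂] = 1/11.09 = 0.09016 M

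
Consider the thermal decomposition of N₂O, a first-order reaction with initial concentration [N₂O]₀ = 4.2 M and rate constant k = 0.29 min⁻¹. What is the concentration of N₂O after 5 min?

0.9852 M

Step 1: For a first-order reaction: [N₂O] = [N₂O]₀ × e^(-kt)
Step 2: [N₂O] = 4.2 × e^(-0.29 × 5)
Step 3: [N₂O] = 4.2 × e^(-1.45)
Step 4: [N₂O] = 4.2 × 0.23457 = 0.9852 M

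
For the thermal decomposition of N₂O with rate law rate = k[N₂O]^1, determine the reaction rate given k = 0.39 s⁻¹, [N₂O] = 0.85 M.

0.3315 M/s

Step 1: Identify the rate law: rate = k[N₂O]^1
Step 2: Substitute values: rate = 0.39 × (0.85)^1
Step 3: Calculate: rate = 0.39 × 0.85 = 0.3315 M/s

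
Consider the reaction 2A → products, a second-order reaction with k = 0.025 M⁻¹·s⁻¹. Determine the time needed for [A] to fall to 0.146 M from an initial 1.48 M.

246.9 s

Step 1: For second-order: t = (1/[A] - 1/[A]₀)/k
Step 2: t = (1/0.146 - 1/1.48)/0.025
Step 3: t = (6.849 - 0.6757)/0.025
Step 4: t = 6.174/0.025 = 246.9 s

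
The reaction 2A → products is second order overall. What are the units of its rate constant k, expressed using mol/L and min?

(mol/L)⁻¹·min⁻¹

Step 1: For overall order n, rate = k × (concentration)^n.
Step 2: Rate has units mol/L·min⁻¹; concentration term has units (mol/L)^2.
Step 3: k = rate / (concentration)^n, so units of k = (mol/L)^(1-2)·min⁻¹ = (mol/L)⁻¹·min⁻¹.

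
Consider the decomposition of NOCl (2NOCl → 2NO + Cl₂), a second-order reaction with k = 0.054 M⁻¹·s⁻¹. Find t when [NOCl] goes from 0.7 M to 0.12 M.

127.9 s

Step 1: For second-order: t = (1/[NOCl] - 1/[NOCl]₀)/k
Step 2: t = (1/0.12 - 1/0.7)/0.054
Step 3: t = (8.333 - 1.429)/0.054
Step 4: t = 6.905/0.054 = 127.9 s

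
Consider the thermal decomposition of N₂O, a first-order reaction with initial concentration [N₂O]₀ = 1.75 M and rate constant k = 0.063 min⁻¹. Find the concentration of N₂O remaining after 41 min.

0.1322 M

Step 1: For a first-order reaction: [N₂O] = [N₂O]₀ × e^(-kt)
Step 2: [N₂O] = 1.75 × e^(-0.063 × 41)
Step 3: [N₂O] = 1.75 × e^(-2.583)
Step 4: [N₂O] = 1.75 × 0.075547 = 0.1322 M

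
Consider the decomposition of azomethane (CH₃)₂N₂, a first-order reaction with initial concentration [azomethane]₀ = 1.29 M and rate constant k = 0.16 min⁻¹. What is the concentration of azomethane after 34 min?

0.005598 M

Step 1: For a first-order reaction: [azomethane] = [azomethane]₀ × e^(-kt)
Step 2: [azomethane] = 1.29 × e^(-0.16 × 34)
Step 3: [azomethane] = 1.29 × e^(-5.44)
Step 4: [azomethane] = 1.29 × 0.00433948 = 0.005598 M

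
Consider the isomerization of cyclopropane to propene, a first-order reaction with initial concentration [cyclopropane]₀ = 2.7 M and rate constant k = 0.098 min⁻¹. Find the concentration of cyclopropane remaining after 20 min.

0.3803 M

Step 1: For a first-order reaction: [cyclopropane] = [cyclopropane]₀ × e^(-kt)
Step 2: [cyclopropane] = 2.7 × e^(-0.098 × 20)
Step 3: [cyclopropane] = 2.7 × e^(-1.96)
Step 4: [cyclopropane] = 2.7 × 0.140858 = 0.3803 M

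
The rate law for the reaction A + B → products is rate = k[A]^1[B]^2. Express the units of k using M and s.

M⁻²·s⁻¹

Step 1: Overall order = 1 + 2 = 3.
Step 2: rate has units M·s⁻¹; [A]^1[B]^2 has units M^3.
Step 3: k = rate/([A]^1[B]^2), so units of k = M^(1-3)·s⁻¹ = M⁻²·s⁻¹.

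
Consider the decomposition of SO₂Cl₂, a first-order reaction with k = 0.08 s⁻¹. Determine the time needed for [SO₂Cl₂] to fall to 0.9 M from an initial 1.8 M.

8.664 s

Step 1: For first-order: t = ln([SO₂Cl₂]₀/[SO₂Cl₂])/k
Step 2: t = ln(1.8/0.9)/0.08
Step 3: t = ln(2)/0.08
Step 4: t = 0.6931/0.08 = 8.664 s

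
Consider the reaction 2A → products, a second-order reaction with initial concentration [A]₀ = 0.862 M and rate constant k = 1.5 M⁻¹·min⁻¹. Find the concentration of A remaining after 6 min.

0.09842 M

Step 1: For a second-order reaction: 1/[A] = 1/[A]₀ + kt
Step 2: 1/[A] = 1/0.862 + 1.5 × 6
Step 3: 1/[A] = 1.16 + 9 = 10.16
Step 4: [A] = 1/10.16 = 0.09842 M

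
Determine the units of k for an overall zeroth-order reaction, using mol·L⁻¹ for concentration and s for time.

mol·L⁻¹·s⁻¹

Step 1: For overall order n, rate = k × (concentration)^n.
Step 2: Rate has units mol·L⁻¹·s⁻¹; concentration term has units (mol·L⁻¹)^0.
Step 3: k = rate / (concentration)^n, so units of k = (mol·L⁻¹)^(1-0)·s⁻¹ = mol·L⁻¹·s⁻¹.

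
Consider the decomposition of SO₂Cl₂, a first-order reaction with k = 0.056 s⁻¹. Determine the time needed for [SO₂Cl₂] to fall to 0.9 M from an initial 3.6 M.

24.76 s

Step 1: For first-order: t = ln([SO₂Cl₂]₀/[SO₂Cl₂])/k
Step 2: t = ln(3.6/0.9)/0.056
Step 3: t = ln(4)/0.056
Step 4: t = 1.386/0.056 = 24.76 s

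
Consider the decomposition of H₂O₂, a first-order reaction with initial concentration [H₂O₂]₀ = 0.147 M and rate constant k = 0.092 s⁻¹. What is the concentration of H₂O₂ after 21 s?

0.02129 M

Step 1: For a first-order reaction: [H₂O₂] = [H₂O₂]₀ × e^(-kt)
Step 2: [H₂O₂] = 0.147 × e^(-0.092 × 21)
Step 3: [H₂O₂] = 0.147 × e^(-1.932)
Step 4: [H₂O₂] = 0.147 × 0.144858 = 0.02129 M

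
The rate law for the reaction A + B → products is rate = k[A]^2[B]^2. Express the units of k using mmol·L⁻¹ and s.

(mmol·L⁻¹)⁻³·s⁻¹

Step 1: Overall order = 2 + 2 = 4.
Step 2: rate has units mmol·L⁻¹·s⁻¹; [A]^2[B]^2 has units (mmol·L⁻¹)^4.
Step 3: k = rate/([A]^2[B]^2), so units of k = (mmol·L⁻¹)^(1-4)·s⁻¹ = (mmol·L⁻¹)⁻³·s⁻¹.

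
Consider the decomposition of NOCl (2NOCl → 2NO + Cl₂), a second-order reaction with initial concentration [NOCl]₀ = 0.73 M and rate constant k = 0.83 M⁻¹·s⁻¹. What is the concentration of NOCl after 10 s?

0.1034 M

Step 1: For a second-order reaction: 1/[NOCl] = 1/[NOCl]₀ + kt
Step 2: 1/[NOCl] = 1/0.73 + 0.83 × 10
Step 3: 1/[NOCl] = 1.37 + 8.3 = 9.67
Step 4: [NOCl] = 1/9.67 = 0.1034 M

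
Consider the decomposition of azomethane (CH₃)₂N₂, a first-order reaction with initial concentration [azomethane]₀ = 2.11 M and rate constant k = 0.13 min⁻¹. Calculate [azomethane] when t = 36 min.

0.01958 M

Step 1: For a first-order reaction: [azomethane] = [azomethane]₀ × e^(-kt)
Step 2: [azomethane] = 2.11 × e^(-0.13 × 36)
Step 3: [azomethane] = 2.11 × e^(-4.68)
Step 4: [azomethane] = 2.11 × 0.00927901 = 0.01958 M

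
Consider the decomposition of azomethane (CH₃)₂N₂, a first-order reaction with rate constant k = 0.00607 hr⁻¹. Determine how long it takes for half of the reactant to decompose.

114.2 hr

Step 1: For a first-order reaction, t₁/₂ = ln(2)/k
Step 2: t₁/₂ = ln(2)/0.00607
Step 3: t₁/₂ = 0.6931/0.00607 = 114.2 hr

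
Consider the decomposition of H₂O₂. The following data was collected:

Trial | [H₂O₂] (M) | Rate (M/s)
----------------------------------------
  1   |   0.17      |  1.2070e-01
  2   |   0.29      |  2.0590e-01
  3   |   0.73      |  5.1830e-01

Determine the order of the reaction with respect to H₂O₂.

first order (1)

Step 1: Compare trials to find order n where rate₂/rate₁ = ([H₂O₂]₂/[H₂O₂]₁)^n
Step 2: rate₂/rate₁ = 2.0590e-01/1.2070e-01 = 1.706
Step 3: [H₂O₂]₂/[H₂O₂]₁ = 0.29/0.17 = 1.706
Step 4: n = ln(1.706)/ln(1.706) = 1.00 ≈ 1
Step 5: The reaction is first order in H₂O₂.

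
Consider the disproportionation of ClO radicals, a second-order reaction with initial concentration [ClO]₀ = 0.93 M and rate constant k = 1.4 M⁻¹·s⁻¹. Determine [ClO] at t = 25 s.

0.02772 M

Step 1: For a second-order reaction: 1/[ClO] = 1/[ClO]₀ + kt
Step 2: 1/[ClO] = 1/0.93 + 1.4 × 25
Step 3: 1/[ClO] = 1.075 + 35 = 36.08
Step 4: [ClO] = 1/36.08 = 0.02772 M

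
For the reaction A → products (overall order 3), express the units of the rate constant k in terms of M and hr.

M⁻²·hr⁻¹

Step 1: For overall order n, rate = k × (concentration)^n.
Step 2: Rate has units M·hr⁻¹; concentration term has units M^3.
Step 3: k = rate / (concentration)^n, so units of k = M^(1-3)·hr⁻¹ = M⁻²·hr⁻¹.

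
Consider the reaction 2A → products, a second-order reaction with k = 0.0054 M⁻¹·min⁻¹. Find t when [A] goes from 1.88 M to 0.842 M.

121.4 min

Step 1: For second-order: t = (1/[A] - 1/[A]₀)/k
Step 2: t = (1/0.842 - 1/1.88)/0.0054
Step 3: t = (1.188 - 0.5319)/0.0054
Step 4: t = 0.6557/0.0054 = 121.4 min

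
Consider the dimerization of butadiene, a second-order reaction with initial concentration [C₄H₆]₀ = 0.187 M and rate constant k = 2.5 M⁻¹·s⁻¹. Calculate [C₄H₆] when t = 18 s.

0.01986 M

Step 1: For a second-order reaction: 1/[C₄H₆] = 1/[C₄H₆]₀ + kt
Step 2: 1/[C₄H₆] = 1/0.187 + 2.5 × 18
Step 3: 1/[C₄H₆] = 5.348 + 45 = 50.35
Step 4: [C₄H₆] = 1/50.35 = 0.01986 M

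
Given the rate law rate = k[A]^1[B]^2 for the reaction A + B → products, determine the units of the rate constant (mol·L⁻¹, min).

(mol·L⁻¹)⁻²·min⁻¹

Step 1: Overall order = 1 + 2 = 3.
Step 2: rate has units mol·L⁻¹·min⁻¹; [A]^1[B]^2 has units (mol·L⁻¹)^3.
Step 3: k = rate/([A]^1[B]^2), so units of k = (mol·L⁻¹)^(1-3)·min⁻¹ = (mol·L⁻¹)⁻²·min⁻¹.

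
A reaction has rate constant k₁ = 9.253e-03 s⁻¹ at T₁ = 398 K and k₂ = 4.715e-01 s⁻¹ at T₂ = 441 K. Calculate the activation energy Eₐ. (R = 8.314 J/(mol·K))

133.4 kJ/mol

Step 1: Use the two-temperature Arrhenius form: ln(k₂/k₁) = -Eₐ/R × (1/T₂ - 1/T₁)
Step 2: ln(k₂/k₁) = ln(4.715e-01/9.253e-03) = ln(50.9564) = 3.93097
Step 3: 1/T₂ - 1/T₁ = 1/441 - 1/398 = -2.449891e-04 K⁻¹
Step 4: Eₐ = -R × ln(k₂/k₁) / (1/T₂ - 1/T₁) = -8.314 × 3.93097 / -2.449891e-04
Step 5: Eₐ = 1.3340e+05 J/mol = 133.4 kJ/mol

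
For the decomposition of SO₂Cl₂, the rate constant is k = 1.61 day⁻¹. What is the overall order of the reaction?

first order (1)

Step 1: The units of k for an nth-order reaction are (concentration)^(1-n)·(time)⁻¹.
Step 2: Here k has units day⁻¹, so the concentration exponent is 0.
Step 3: 1 - n = 0 ⇒ n = 1. The reaction is first order.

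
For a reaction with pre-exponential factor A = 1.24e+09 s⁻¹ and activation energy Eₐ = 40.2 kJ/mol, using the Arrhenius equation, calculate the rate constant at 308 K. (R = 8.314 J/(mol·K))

1.89e+02 s⁻¹

Step 1: Use the Arrhenius equation: k = A × exp(-Eₐ/RT)
Step 2: Convert Eₐ to J/mol: 40.2 kJ/mol = 40200 J/mol
Step 3: Calculate the exponent: -Eₐ/(RT) = -40200/(8.314 × 308) = -15.69876
Step 4: k = 1.24e+09 × exp(-15.69876)
Step 5: k = 1.24e+09 × 1.52095e-07 = 1.8860e+02 s⁻¹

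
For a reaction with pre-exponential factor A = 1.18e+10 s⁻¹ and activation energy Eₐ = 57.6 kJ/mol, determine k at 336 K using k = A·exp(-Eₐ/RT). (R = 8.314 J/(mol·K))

1.31e+01 s⁻¹

Step 1: Use the Arrhenius equation: k = A × exp(-Eₐ/RT)
Step 2: Convert Eₐ to J/mol: 57.6 kJ/mol = 57600 J/mol
Step 3: Calculate the exponent: -Eₐ/(RT) = -57600/(8.314 × 336) = -20.61927
Step 4: k = 1.18e+10 × exp(-20.61927)
Step 5: k = 1.18e+10 × 1.10960e-09 = 1.3093e+01 s⁻¹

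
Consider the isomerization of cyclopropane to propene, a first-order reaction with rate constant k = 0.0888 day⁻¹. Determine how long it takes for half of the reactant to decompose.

7.806 day

Step 1: For a first-order reaction, t₁/₂ = ln(2)/k
Step 2: t₁/₂ = ln(2)/0.0888
Step 3: t₁/₂ = 0.6931/0.0888 = 7.806 day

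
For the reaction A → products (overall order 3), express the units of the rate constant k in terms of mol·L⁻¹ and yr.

(mol·L⁻¹)⁻²·yr⁻¹

Step 1: For overall order n, rate = k × (concentration)^n.
Step 2: Rate has units mol·L⁻¹·yr⁻¹; concentration term has units (mol·L⁻¹)^3.
Step 3: k = rate / (concentration)^n, so units of k = (mol·L⁻¹)^(1-3)·yr⁻¹ = (mol·L⁻¹)⁻²·yr⁻¹.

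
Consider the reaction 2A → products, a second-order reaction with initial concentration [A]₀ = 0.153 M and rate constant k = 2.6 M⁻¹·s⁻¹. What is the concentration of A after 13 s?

0.02479 M

Step 1: For a second-order reaction: 1/[A] = 1/[A]₀ + kt
Step 2: 1/[A] = 1/0.153 + 2.6 × 13
Step 3: 1/[A] = 6.536 + 33.8 = 40.34
Step 4: [A] = 1/40.34 = 0.02479 M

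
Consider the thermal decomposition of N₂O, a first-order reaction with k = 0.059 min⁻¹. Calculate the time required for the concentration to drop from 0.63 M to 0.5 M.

3.917 min

Step 1: For first-order: t = ln([N₂O]₀/[N₂O])/k
Step 2: t = ln(0.63/0.5)/0.059
Step 3: t = ln(1.26)/0.059
Step 4: t = 0.2311/0.059 = 3.917 min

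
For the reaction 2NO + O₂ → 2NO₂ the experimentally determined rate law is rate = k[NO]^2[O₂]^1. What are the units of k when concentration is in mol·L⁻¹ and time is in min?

(mol·L⁻¹)⁻²·min⁻¹

Step 1: Overall order = 2 + 1 = 3.
Step 2: rate has units mol·L⁻¹·min⁻¹; [NO]^2[O₂]^1 has units (mol·L⁻¹)^3.
Step 3: k = rate/([NO]^2[O₂]^1), so units of k = (mol·L⁻¹)^(1-3)·min⁻¹ = (mol·L⁻¹)⁻²·min⁻¹.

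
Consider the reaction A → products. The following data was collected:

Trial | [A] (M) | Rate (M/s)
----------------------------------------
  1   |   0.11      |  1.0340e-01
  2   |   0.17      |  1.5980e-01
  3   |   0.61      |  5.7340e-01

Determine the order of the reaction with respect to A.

first order (1)

Step 1: Compare trials to find order n where rate₂/rate₁ = ([A]₂/[A]₁)^n
Step 2: rate₂/rate₁ = 1.5980e-01/1.0340e-01 = 1.545
Step 3: [A]₂/[A]₁ = 0.17/0.11 = 1.545
Step 4: n = ln(1.545)/ln(1.545) = 1.00 ≈ 1
Step 5: The reaction is first order in A.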